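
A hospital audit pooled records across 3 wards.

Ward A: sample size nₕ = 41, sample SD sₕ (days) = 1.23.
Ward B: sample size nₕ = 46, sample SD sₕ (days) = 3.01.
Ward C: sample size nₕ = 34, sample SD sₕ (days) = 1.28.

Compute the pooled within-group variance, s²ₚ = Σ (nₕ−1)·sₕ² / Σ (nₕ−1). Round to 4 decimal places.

4.4262

A: (41−1)·1.23² = 40·1.5129 = 60.516
B: (46−1)·3.01² = 45·9.0601 = 407.7045
C: (34−1)·1.28² = 33·1.6384 = 54.0672
Numerator = 522.2877; denominator = Σ(nₕ−1) = 118.
s²ₚ = 522.2877/118 = 4.426167... → 4.4262.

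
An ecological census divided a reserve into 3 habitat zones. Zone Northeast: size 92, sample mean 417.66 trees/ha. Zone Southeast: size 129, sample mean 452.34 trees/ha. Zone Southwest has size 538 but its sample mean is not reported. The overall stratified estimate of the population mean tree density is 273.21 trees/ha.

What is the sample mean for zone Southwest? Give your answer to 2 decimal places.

N = 92 + 129 + 538 = 759.
Overall total = μ·N = 273.21·759 = 207366.39.
Subtract the known strata: 92·417.66 + 129·452.34 = 96776.58.
Remaining total for zone Southwest: 207366.39 − 96776.58 = 110589.81.
Divide by its size: 110589.81 / 538 = 205.5573... → 205.56.

205.56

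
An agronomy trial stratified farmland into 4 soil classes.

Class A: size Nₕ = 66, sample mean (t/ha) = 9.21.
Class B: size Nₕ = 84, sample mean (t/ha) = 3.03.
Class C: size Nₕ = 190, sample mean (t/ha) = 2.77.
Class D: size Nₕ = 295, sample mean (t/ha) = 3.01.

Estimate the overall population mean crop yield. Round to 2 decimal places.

x̄_st = (Σ Nₕx̄ₕ) / (Σ Nₕ) = (66·9.21 + 84·3.03 + 190·2.77 + 295·3.01) / 635
= 2276.63 / 635 = 3.5852... → 3.59.

3.59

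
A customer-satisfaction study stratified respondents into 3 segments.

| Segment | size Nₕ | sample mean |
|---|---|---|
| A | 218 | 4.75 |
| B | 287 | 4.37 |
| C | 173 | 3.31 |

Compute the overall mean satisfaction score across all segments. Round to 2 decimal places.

N = 218 + 287 + 173 = 678.
Overall mean = Σ (Nₕ/N)·x̄ₕ — weight by population share, not a simple average.
Σ Nₕx̄ₕ = 218·4.75 + 287·4.37 + 173·3.31 = 1035.5 + 1254.19 + 572.63 = 2862.32.
Divide by N: 2862.32 / 678 = 4.2217... → 4.22.

4.22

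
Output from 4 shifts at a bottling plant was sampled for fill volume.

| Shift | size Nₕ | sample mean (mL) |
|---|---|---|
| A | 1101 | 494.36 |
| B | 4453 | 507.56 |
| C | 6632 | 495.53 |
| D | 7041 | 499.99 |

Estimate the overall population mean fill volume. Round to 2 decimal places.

499.88

x̄_st = (Σ Nₕx̄ₕ) / (Σ Nₕ) = (1101·494.36 + 4453·507.56 + 6632·495.53 + 7041·499.99) / 19227
= 9611239.59 / 19227 = 499.8824... → 499.88.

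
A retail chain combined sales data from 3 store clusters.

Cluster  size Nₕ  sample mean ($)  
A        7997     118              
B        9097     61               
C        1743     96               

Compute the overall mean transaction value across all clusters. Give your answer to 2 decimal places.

x̄_st = (Σ Nₕx̄ₕ) / (Σ Nₕ) = (7997·118 + 9097·61 + 1743·96) / 18837
= 1665891 / 18837 = 88.4372... → 88.44.

88.44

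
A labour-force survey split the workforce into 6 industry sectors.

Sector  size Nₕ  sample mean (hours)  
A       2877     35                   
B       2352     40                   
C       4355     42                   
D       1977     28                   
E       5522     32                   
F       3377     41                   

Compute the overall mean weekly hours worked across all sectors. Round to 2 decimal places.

36.57

x̄_st = (Σ Nₕx̄ₕ) / (Σ Nₕ) = (2877·35 + 2352·40 + 4355·42 + 1977·28 + 5522·32 + 3377·41) / 20460
= 748202 / 20460 = 36.5690... → 36.57.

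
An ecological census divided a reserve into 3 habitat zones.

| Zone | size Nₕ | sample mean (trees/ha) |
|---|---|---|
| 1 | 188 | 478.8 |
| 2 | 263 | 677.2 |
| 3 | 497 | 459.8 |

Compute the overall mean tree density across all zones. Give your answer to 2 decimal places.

523.88

N = 948; weights Wₕ = Nₕ/N = (0.1983, 0.2774, 0.5243).
x̄_st = Σ Wₕ·x̄ₕ = 0.1983·478.8 + 0.2774·677.2 + 0.5243·459.8 ≈ 523.8804...
→ 523.88.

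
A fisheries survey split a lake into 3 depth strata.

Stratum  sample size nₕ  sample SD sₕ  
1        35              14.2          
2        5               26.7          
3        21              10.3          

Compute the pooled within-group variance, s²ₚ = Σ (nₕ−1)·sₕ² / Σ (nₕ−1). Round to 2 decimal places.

1: (35−1)·14.2² = 34·201.64 = 6855.76
2: (5−1)·26.7² = 4·712.89 = 2851.56
3: (21−1)·10.3² = 20·106.09 = 2121.8
Numerator = 11829.12; denominator = Σ(nₕ−1) = 58.
s²ₚ = 11829.12/58 = 203.9503... → 203.95.

203.95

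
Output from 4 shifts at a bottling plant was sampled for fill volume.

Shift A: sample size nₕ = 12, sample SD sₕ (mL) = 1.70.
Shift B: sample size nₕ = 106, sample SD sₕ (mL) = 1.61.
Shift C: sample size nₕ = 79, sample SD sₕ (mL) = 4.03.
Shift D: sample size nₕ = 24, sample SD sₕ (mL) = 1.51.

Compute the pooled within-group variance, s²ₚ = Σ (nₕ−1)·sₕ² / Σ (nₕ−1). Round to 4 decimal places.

A: (12−1)·1.70² = 11·2.89 = 31.79
B: (106−1)·1.61² = 105·2.5921 = 272.1705
C: (79−1)·4.03² = 78·16.2409 = 1266.7902
D: (24−1)·1.51² = 23·2.2801 = 52.4423
Numerator = 1623.193; denominator = Σ(nₕ−1) = 217.
s²ₚ = 1623.193/217 = 7.480152... → 7.4802.

7.4802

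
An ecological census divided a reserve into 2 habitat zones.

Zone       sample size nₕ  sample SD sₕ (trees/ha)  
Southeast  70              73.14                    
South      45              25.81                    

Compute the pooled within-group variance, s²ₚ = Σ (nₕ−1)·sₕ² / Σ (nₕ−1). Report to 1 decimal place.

Degrees of freedom: 69 + 44 = 113.
Σ(nₕ−1)sₕ² = 69·5349.4596 + 44·666.1561 = 398423.5808.
s²ₚ = 398423.5808 / 113 = 3525.872... → 3525.9.

3525.9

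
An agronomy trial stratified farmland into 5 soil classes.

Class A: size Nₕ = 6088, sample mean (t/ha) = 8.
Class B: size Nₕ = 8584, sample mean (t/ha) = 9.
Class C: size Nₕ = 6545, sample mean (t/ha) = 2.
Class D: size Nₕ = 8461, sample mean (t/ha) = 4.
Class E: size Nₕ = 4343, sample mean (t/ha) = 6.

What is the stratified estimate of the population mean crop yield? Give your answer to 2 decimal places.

x̄_st = (Σ Nₕx̄ₕ) / (Σ Nₕ) = (6088·8 + 8584·9 + 6545·2 + 8461·4 + 4343·6) / 34021
= 198952 / 34021 = 5.8479... → 5.85.

5.85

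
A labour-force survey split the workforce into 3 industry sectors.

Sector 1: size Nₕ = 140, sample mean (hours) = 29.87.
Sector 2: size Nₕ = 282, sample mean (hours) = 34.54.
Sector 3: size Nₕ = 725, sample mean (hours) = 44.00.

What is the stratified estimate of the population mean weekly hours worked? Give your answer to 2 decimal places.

39.95

N = 140 + 282 + 725 = 1147.
The stratified mean weights each stratum mean by its population share Nₕ/N.
Σ Nₕx̄ₕ = 140·29.87 + 282·34.54 + 725·44.00 = 4181.8 + 9740.28 + 31900 = 45822.08.
Divide by N: 45822.08 / 1147 = 39.9495... → 39.95.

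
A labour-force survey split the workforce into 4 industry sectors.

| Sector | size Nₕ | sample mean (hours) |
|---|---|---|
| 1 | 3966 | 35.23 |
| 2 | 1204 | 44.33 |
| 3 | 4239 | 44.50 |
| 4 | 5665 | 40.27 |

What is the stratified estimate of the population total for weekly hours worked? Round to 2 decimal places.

609860.55

Population total = Σ Nₕ·x̄ₕ (each stratum's size times its mean).
3966·35.23 + 1204·44.33 + 4239·44.50 + 5665·40.27 = 139722.18 + 53373.32 + 188635.5 + 228129.55 = 609860.55.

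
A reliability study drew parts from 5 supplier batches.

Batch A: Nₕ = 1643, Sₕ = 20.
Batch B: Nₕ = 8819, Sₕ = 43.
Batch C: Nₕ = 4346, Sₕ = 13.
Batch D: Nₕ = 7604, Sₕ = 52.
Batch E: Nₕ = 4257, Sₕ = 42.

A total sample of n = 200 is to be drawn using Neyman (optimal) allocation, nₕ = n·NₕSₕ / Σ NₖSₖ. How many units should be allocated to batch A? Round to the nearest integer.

6

Σ NₕSₕ = 1643·20 + 8819·43 + 4346·13 + 7604·52 + 4257·42 = 1042777.
Share for A: 32860/1042777 = 0.03151.
n_A = 200 × 0.03151 = 6.302... → 6.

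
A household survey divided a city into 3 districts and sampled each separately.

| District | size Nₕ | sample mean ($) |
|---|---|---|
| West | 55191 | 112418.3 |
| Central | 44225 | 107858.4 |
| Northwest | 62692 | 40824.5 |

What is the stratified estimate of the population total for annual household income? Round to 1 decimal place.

13533885689.3

West: 55191·112418.3 = 6204478395.3
Central: 44225·107858.4 = 4770037740
Northwest: 62692·40824.5 = 2559369554
τ̂ = Σ Nₕx̄ₕ = 13533885689.3.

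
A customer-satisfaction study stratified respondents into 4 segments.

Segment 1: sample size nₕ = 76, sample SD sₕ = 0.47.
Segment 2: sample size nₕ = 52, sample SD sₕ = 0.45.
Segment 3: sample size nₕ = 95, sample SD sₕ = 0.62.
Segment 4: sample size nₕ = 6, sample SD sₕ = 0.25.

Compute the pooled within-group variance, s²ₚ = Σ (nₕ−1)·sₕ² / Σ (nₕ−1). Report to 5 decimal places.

0.28152

1: (76−1)·0.47² = 75·0.2209 = 16.5675
2: (52−1)·0.45² = 51·0.2025 = 10.3275
3: (95−1)·0.62² = 94·0.3844 = 36.1336
4: (6−1)·0.25² = 5·0.0625 = 0.3125
Numerator = 63.3411; denominator = Σ(nₕ−1) = 225.
s²ₚ = 63.3411/225 = 0.281516 → 0.28152.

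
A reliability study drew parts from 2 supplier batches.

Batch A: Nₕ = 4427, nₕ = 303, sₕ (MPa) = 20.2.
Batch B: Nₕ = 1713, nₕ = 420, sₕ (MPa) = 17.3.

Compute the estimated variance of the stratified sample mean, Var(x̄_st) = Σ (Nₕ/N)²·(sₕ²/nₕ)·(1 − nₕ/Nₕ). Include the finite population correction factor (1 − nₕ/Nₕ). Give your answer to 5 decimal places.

N = 6140. Term for each stratum: Wₕ²sₕ²/nₕ·(1−nₕ/Nₕ).
Var(x̄_st) = 0.65215608 + 0.04186606 = 0.69402214 → 0.69402.

0.69402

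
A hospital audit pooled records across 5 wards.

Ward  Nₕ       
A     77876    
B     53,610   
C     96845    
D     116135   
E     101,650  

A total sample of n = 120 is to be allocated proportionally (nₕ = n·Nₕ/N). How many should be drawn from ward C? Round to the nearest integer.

Share of ward C = 96845/446116 = 0.21708.
Allocate 120 × 0.21708 = 26.050... → 26.

26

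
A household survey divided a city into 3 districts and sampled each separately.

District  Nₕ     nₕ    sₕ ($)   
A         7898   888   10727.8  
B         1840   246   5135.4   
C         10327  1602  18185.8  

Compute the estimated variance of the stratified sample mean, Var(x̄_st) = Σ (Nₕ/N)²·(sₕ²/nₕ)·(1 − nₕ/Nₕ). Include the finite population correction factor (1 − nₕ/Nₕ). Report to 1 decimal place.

64805.6

N = 20065. Term for each stratum: Wₕ²sₕ²/nₕ·(1−nₕ/Nₕ).
Var(x̄_st) = 17822.3591 + 780.9824 + 46202.2998 = 64805.6413 → 64805.6.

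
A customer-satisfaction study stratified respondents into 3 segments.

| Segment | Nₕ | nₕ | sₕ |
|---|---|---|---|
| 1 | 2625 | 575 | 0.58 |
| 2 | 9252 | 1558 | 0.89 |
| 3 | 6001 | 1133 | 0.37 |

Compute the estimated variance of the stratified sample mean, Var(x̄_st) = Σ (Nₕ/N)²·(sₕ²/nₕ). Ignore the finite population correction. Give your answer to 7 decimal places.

0.0001624

N = 17878. Term for each stratum: Wₕ²sₕ²/nₕ.
Var(x̄_st) = 0.0000126127 + 0.0001361589 + 0.0000136139 = 0.0001623855 → 0.0001624.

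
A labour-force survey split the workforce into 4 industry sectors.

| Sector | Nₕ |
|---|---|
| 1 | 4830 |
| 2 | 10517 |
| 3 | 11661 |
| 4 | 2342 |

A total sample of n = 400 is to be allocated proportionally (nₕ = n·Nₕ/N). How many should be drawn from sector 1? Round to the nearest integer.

66

N = 4830 + 10517 + 11661 + 2342 = 29350.
n_1 = 400·4830/29350 = 65.826... → 66.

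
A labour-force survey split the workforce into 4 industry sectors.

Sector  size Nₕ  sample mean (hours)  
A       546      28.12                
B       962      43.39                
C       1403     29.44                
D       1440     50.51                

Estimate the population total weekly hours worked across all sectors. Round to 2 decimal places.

171133.42

Estimate total by summing Nₕ·x̄ₕ over strata.
546·28.12 + 962·43.39 + 1403·29.44 + 1440·50.51 = 15353.52 + 41741.18 + 41304.32 + 72734.4 = 171133.42.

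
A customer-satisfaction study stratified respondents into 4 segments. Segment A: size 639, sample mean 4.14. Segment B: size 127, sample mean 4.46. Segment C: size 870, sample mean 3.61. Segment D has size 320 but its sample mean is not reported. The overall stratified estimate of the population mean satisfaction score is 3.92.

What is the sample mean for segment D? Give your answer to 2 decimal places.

4.11

N = 639 + 127 + 870 + 320 = 1956.
Overall total = μ·N = 3.92·1956 = 7667.52.
Subtract the known strata: 639·4.14 + 127·4.46 + 870·3.61 = 6352.58.
Remaining total for segment D: 7667.52 − 6352.58 = 1314.94.
Divide by its size: 1314.94 / 320 = 4.1092... → 4.11.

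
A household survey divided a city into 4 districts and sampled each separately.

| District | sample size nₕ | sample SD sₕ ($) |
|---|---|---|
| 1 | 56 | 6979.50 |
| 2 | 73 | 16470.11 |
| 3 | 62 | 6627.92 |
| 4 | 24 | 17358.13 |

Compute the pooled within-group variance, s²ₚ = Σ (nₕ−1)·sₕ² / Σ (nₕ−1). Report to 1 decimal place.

1: (56−1)·6979.50² = 55·48713420.25 = 2679238113.75
2: (73−1)·16470.11² = 72·271264523.4121 = 19531045685.6712
3: (62−1)·6627.92² = 61·43929323.5264 = 2679688735.1104
4: (24−1)·17358.13² = 23·301304677.0969 = 6930007573.2287
Numerator = 31819980107.7603; denominator = Σ(nₕ−1) = 211.
s²ₚ = 31819980107.7603/211 = 150805592.928... → 150805592.9.

150805592.9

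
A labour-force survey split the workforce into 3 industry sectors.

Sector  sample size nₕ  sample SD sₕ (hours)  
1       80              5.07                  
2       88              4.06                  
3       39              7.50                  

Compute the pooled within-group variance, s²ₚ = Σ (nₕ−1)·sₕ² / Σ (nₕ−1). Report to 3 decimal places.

Degrees of freedom: 79 + 87 + 38 = 204.
Σ(nₕ−1)sₕ² = 79·25.7049 + 87·16.4836 + 38·56.25 = 5602.2603.
s²ₚ = 5602.2603 / 204 = 27.46206... → 27.462.

27.462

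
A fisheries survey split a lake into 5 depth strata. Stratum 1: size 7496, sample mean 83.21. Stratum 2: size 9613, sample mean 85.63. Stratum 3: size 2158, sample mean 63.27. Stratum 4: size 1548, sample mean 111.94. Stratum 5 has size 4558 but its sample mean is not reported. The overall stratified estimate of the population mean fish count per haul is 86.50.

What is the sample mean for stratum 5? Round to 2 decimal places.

N = 7496 + 9613 + 2158 + 1548 + 4558 = 25373.
Overall total = μ·N = 86.50·25373 = 2194764.5.
Subtract the known strata: 7496·83.21 + 9613·85.63 + 2158·63.27 + 1548·111.94 = 1756723.13.
Remaining total for stratum 5: 2194764.5 − 1756723.13 = 438041.37.
Divide by its size: 438041.37 / 4558 = 96.1039... → 96.10.

96.10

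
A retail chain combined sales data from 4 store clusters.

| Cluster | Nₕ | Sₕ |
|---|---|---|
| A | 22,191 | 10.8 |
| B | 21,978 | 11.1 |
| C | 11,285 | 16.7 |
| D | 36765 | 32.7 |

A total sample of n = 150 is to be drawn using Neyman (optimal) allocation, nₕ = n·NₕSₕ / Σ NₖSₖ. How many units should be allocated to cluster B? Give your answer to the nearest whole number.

20

A: NₕSₕ = 22191·10.8 = 239662.8
B: NₕSₕ = 21978·11.1 = 243955.8
C: NₕSₕ = 11285·16.7 = 188459.5
D: NₕSₕ = 36765·32.7 = 1202215.5
Σ NₕSₕ = 1874293.6.
n_B = 150·243955.8/1874293.6 = 19.524... → 20.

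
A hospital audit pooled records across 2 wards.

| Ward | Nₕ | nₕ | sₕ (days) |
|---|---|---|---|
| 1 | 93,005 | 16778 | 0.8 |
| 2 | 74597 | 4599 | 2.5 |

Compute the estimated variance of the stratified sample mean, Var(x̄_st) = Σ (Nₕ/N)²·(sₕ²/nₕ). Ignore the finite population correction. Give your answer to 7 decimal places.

N = 167602; Wₕ = Nₕ/N.
ward 1: (93005/167602)²·0.8²/16778 = 0.0000117461
ward 2: (74597/167602)²·2.5²/4599 = 0.0002692160
Sum = 0.0002809622 → 0.0002810.

0.0002810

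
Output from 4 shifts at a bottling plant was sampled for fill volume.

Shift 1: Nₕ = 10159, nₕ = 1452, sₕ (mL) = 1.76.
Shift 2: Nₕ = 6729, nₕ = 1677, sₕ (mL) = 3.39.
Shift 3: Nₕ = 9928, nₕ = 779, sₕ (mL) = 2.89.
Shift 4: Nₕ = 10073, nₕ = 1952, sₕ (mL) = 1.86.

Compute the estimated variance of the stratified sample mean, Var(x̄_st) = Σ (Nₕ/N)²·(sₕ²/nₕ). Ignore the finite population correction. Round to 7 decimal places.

0.0012986

N = 36889; Wₕ = Nₕ/N.
shift 1: (10159/36889)²·1.76²/1452 = 0.0001617957
shift 2: (6729/36889)²·3.39²/1677 = 0.0002280204
shift 3: (9928/36889)²·2.89²/779 = 0.0007765832
shift 4: (10073/36889)²·1.86²/1952 = 0.0001321509
Sum = 0.0012985501 → 0.0012986.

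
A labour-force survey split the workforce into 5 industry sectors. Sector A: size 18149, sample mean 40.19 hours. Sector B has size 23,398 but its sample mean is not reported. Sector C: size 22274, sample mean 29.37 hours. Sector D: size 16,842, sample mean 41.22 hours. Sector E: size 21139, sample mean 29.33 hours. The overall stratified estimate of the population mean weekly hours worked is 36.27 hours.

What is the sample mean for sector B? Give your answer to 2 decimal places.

42.50

N = 18149 + 23398 + 22274 + 16842 + 21139 = 101802.
Overall total = μ·N = 36.27·101802 = 3692358.54.
Subtract the known strata: 18149·40.19 + 22274·29.37 + 16842·41.22 + 21139·29.33 = 2697829.8.
Remaining total for sector B: 3692358.54 − 2697829.8 = 994528.74.
Divide by its size: 994528.74 / 23398 = 42.5049... → 42.50.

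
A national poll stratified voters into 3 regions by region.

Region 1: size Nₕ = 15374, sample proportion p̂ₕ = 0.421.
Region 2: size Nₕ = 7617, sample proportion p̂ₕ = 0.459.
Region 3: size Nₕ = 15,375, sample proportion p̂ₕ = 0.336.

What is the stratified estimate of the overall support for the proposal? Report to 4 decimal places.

Wₕ = Nₕ/N with N = 38366: 0.4007, 0.1985, 0.4007.
p̂_st = 0.4007·0.421 + 0.1985·0.459 + 0.4007·0.336 ≈ 0.394481... → 0.3945.

0.3945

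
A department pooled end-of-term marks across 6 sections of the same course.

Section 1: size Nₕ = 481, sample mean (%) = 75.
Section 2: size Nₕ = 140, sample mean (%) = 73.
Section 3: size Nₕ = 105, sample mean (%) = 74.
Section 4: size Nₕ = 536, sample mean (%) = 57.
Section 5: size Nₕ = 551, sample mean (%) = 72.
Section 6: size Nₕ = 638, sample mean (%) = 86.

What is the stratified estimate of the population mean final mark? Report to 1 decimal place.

73.1

x̄_st = (Σ Nₕx̄ₕ) / (Σ Nₕ) = (481·75 + 140·73 + 105·74 + 536·57 + 551·72 + 638·86) / 2451
= 179157 / 2451 = 73.095... → 73.1.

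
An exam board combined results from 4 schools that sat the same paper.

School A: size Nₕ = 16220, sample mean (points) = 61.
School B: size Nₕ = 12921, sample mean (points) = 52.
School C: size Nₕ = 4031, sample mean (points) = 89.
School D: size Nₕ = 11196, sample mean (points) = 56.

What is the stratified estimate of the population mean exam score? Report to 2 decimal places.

N = 16220 + 12921 + 4031 + 11196 = 44368.
Weight each subgroup mean by Nₕ/N and sum.
Σ Nₕx̄ₕ = 16220·61 + 12921·52 + 4031·89 + 11196·56 = 989420 + 671892 + 358759 + 626976 = 2647047.
Divide by N: 2647047 / 44368 = 59.6612... → 59.66.

59.66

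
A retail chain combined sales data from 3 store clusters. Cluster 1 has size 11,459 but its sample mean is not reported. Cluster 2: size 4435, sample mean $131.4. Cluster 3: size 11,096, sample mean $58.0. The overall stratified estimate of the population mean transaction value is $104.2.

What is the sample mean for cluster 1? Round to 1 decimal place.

138.4

N = 11459 + 4435 + 11096 = 26990.
Overall total = μ·N = 104.2·26990 = 2812358.
Subtract the known strata: 4435·131.4 + 11096·58.0 = 1226327.
Remaining total for cluster 1: 2812358 − 1226327 = 1586031.
Divide by its size: 1586031 / 11459 = 138.409... → 138.4.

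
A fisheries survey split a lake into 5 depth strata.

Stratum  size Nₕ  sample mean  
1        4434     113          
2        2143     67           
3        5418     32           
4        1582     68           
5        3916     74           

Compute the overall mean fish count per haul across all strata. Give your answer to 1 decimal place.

N = 17493; weights Wₕ = Nₕ/N = (0.2535, 0.1225, 0.3097, 0.0904, 0.2239).
x̄_st = Σ Wₕ·x̄ₕ = 0.2535·113 + 0.1225·67 + 0.3097·32 + 0.0904·68 + 0.2239·74 ≈ 69.477...
→ 69.5.

69.5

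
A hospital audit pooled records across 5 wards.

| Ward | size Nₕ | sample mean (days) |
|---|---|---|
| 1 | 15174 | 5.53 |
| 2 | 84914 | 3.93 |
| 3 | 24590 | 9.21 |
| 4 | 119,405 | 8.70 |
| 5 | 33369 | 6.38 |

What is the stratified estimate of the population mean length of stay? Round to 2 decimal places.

N = 15174 + 84914 + 24590 + 119405 + 33369 = 277452.
Weight each subgroup mean by Nₕ/N and sum.
Σ Nₕx̄ₕ = 15174·5.53 + 84914·3.93 + 24590·9.21 + 119405·8.70 + 33369·6.38 = 83912.22 + 333712.02 + 226473.9 + 1038823.5 + 212894.22 = 1895815.86.
Divide by N: 1895815.86 / 277452 = 6.8330... → 6.83.

6.83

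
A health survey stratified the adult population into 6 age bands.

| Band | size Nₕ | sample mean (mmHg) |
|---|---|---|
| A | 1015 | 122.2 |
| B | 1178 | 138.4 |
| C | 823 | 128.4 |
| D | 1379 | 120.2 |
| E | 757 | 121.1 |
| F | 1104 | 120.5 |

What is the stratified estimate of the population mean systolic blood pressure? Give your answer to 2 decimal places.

125.19

x̄_st = (Σ Nₕx̄ₕ) / (Σ Nₕ) = (1015·122.2 + 1178·138.4 + 823·128.4 + 1379·120.2 + 757·121.1 + 1104·120.5) / 6256
= 783201.9 / 6256 = 125.1921... → 125.19.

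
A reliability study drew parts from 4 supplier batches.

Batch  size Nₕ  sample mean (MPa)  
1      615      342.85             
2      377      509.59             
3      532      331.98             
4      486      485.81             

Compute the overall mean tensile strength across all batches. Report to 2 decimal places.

N = 2010; weights Wₕ = Nₕ/N = (0.3060, 0.1876, 0.2647, 0.2418).
x̄_st = Σ Wₕ·x̄ₕ = 0.3060·342.85 + 0.1876·509.59 + 0.2647·331.98 + 0.2418·485.81 ≈ 405.8135...
→ 405.81.

405.81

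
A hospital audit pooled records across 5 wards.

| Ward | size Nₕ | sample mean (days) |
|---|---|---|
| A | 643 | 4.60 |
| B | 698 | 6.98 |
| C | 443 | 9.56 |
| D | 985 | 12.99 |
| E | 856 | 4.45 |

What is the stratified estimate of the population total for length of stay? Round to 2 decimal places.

28669.27

A: 643·4.60 = 2957.8
B: 698·6.98 = 4872.04
C: 443·9.56 = 4235.08
D: 985·12.99 = 12795.15
E: 856·4.45 = 3809.2
τ̂ = Σ Nₕx̄ₕ = 28669.27.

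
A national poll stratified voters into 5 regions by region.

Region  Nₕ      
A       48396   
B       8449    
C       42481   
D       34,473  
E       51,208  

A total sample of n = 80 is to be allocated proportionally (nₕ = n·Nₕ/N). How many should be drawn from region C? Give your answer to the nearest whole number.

18

Share of region C = 42481/185007 = 0.22962.
Allocate 80 × 0.22962 = 18.369... → 18.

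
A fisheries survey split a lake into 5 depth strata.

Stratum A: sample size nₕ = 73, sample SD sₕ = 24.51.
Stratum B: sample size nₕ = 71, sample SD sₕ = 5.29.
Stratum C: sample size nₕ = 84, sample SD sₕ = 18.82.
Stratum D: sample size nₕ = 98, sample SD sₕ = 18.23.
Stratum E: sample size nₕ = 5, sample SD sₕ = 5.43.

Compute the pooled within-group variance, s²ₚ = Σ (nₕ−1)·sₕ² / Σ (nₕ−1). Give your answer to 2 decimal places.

328.11

A: (73−1)·24.51² = 72·600.7401 = 43253.2872
B: (71−1)·5.29² = 70·27.9841 = 1958.887
C: (84−1)·18.82² = 83·354.1924 = 29397.9692
D: (98−1)·18.23² = 97·332.3329 = 32236.2913
E: (5−1)·5.43² = 4·29.4849 = 117.9396
Numerator = 106964.3743; denominator = Σ(nₕ−1) = 326.
s²ₚ = 106964.3743/326 = 328.1116... → 328.11.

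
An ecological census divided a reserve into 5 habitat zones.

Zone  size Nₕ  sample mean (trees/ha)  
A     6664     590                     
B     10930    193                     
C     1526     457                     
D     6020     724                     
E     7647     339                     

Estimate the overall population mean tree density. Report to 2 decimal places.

417.53

N = 6664 + 10930 + 1526 + 6020 + 7647 = 32787.
The stratified mean weights each stratum mean by its population share Nₕ/N.
Σ Nₕx̄ₕ = 6664·590 + 10930·193 + 1526·457 + 6020·724 + 7647·339 = 3931760 + 2109490 + 697382 + 4358480 + 2592333 = 13689445.
Divide by N: 13689445 / 32787 = 417.5266... → 417.53.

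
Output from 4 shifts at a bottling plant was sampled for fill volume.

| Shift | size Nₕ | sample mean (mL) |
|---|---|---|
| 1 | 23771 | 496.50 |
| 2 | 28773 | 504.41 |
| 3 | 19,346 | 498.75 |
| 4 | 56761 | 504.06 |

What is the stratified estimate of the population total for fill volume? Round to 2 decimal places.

64575457.59

1: 23771·496.50 = 11802301.5
2: 28773·504.41 = 14513388.93
3: 19346·498.75 = 9648817.5
4: 56761·504.06 = 28610949.66
τ̂ = Σ Nₕx̄ₕ = 64575457.59.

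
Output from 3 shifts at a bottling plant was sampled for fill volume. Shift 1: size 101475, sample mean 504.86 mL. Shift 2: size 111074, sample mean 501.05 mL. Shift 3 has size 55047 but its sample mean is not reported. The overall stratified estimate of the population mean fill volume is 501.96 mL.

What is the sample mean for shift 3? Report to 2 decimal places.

N = 101475 + 111074 + 55047 = 267596.
Overall total = μ·N = 501.96·267596 = 134322488.16.
Subtract the known strata: 101475·504.86 + 111074·501.05 = 106884296.2.
Remaining total for shift 3: 134322488.16 − 106884296.2 = 27438191.96.
Divide by its size: 27438191.96 / 55047 = 498.4503... → 498.45.

498.45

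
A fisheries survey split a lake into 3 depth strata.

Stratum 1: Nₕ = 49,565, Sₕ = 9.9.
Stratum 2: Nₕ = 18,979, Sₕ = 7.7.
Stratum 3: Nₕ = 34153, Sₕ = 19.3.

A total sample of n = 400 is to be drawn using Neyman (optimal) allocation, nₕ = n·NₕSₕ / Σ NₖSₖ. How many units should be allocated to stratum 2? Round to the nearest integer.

Σ NₕSₕ = 49565·9.9 + 18979·7.7 + 34153·19.3 = 1295984.7.
Share for 2: 146138.3/1295984.7 = 0.11276.
n_2 = 400 × 0.11276 = 45.105... → 45.

45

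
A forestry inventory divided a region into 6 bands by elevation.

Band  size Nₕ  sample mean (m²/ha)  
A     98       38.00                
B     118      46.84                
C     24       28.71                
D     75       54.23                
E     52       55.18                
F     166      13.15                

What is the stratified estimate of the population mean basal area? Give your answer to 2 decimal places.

N = 533; weights Wₕ = Nₕ/N = (0.1839, 0.2214, 0.0450, 0.1407, 0.0976, 0.3114).
x̄_st = Σ Wₕ·x̄ₕ = 0.1839·38.00 + 0.2214·46.84 + 0.0450·28.71 + 0.1407·54.23 + 0.0976·55.18 + 0.3114·13.15 ≈ 35.7592...
→ 35.76.

35.76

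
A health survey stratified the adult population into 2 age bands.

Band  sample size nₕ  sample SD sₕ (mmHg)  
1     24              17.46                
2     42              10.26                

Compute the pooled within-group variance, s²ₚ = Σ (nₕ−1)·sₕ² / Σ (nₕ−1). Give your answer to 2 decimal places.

Degrees of freedom: 23 + 41 = 64.
Σ(nₕ−1)sₕ² = 23·304.8516 + 41·105.2676 = 11327.5584.
s²ₚ = 11327.5584 / 64 = 176.9931 → 176.99.

176.99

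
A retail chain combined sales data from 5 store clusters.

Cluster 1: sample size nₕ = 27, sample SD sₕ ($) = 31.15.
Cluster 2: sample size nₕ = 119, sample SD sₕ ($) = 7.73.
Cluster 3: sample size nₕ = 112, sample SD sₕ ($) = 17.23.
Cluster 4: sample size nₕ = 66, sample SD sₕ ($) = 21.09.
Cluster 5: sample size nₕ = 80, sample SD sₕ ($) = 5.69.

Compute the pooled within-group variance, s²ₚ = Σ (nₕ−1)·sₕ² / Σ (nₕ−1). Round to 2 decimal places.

242.36

Degrees of freedom: 26 + 118 + 111 + 65 + 79 = 399.
Σ(nₕ−1)sₕ² = 26·970.3225 + 118·59.7529 + 111·296.8729 + 65·444.7881 + 79·32.3761 = 96701.0575.
s²ₚ = 96701.0575 / 399 = 242.3585... → 242.36.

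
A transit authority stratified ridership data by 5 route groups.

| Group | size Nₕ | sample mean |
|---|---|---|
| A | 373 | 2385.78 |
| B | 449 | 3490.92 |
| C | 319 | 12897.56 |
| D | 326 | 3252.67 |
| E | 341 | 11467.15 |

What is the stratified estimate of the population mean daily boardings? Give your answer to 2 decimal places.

6384.02

x̄_st = (Σ Nₕx̄ₕ) / (Σ Nₕ) = (373·2385.78 + 449·3490.92 + 319·12897.56 + 326·3252.67 + 341·11467.15) / 1808
= 11542309.23 / 1808 = 6384.0206... → 6384.02.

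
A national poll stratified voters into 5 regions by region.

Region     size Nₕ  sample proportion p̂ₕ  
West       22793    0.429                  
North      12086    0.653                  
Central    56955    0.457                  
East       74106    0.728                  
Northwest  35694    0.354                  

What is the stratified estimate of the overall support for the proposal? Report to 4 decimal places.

Wₕ = Nₕ/N with N = 201634: 0.1130, 0.0599, 0.2825, 0.3675, 0.1770.
p̂_st = 0.1130·0.429 + 0.0599·0.653 + 0.2825·0.457 + 0.3675·0.728 + 0.1770·0.354 ≈ 0.546950... → 0.5469.

0.5469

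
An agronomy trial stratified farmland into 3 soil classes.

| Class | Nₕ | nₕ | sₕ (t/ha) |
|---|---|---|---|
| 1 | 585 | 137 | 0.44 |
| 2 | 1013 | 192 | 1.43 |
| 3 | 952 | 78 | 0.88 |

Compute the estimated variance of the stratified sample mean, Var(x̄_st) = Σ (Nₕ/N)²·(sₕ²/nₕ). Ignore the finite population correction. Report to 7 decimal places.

0.0031389

N = 2550. Term for each stratum: Wₕ²sₕ²/nₕ.
Var(x̄_st) = 0.0000743731 + 0.0016807742 + 0.0013837712 = 0.0031389185 → 0.0031389.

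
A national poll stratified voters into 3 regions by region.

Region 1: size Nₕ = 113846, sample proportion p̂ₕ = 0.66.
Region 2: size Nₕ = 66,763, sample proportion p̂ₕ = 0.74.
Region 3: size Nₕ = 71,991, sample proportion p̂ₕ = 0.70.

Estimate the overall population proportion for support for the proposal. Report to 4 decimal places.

0.6925

N = 113846 + 66763 + 71991 = 252600.
Overall proportion = Σ (Nₕ/N)·p̂ₕ.
Σ Nₕp̂ₕ = 75138.36 + 49404.62 + 50393.7 = 174936.68.
174936.68 / 252600 = 0.692544... → 0.6925.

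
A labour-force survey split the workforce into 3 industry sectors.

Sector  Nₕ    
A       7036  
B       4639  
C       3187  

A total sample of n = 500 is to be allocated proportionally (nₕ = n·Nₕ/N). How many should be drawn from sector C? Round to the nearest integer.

N = 7036 + 4639 + 3187 = 14862.
n_C = 500·3187/14862 = 107.220... → 107.

107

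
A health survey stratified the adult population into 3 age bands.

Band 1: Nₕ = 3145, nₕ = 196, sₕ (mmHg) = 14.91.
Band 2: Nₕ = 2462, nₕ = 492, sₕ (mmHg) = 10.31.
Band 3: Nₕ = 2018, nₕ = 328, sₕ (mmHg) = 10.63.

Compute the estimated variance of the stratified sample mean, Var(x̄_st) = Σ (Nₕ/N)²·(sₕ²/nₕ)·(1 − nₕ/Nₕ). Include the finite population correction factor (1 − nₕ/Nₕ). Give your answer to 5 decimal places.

N = 7625. Term for each stratum: Wₕ²sₕ²/nₕ·(1−nₕ/Nₕ).
Var(x̄_st) = 0.18093182 + 0.01802299 + 0.02020788 = 0.21916269 → 0.21916.

0.21916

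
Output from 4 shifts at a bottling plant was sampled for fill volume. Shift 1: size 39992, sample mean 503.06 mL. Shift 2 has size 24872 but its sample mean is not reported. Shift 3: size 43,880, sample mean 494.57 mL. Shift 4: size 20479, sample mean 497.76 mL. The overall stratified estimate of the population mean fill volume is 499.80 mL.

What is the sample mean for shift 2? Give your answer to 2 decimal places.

505.46

Σ Nₕx̄ₕ = N·μ, so 24872·x̄_2 = 129223·499.80 − (39992·503.06 + 43880·494.57 + 20479·497.76).
= 64585655.4 − 52013734.16 = 12571921.24.
x̄_2 = 12571921.24 / 24872 = 505.4648... → 505.46.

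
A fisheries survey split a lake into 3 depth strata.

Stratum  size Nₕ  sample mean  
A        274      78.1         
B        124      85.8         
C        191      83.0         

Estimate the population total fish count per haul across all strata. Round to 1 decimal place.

A: 274·78.1 = 21399.4
B: 124·85.8 = 10639.2
C: 191·83.0 = 15853
τ̂ = Σ Nₕx̄ₕ = 47891.6.

47891.6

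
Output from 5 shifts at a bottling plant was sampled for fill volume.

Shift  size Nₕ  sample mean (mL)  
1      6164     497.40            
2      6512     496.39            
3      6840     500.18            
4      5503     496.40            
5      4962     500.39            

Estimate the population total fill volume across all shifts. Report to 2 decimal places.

Estimate total by summing Nₕ·x̄ₕ over strata.
6164·497.40 + 6512·496.39 + 6840·500.18 + 5503·496.40 + 4962·500.39 = 3065973.6 + 3232491.68 + 3421231.2 + 2731689.2 + 2482935.18 = 14934320.86.

14934320.86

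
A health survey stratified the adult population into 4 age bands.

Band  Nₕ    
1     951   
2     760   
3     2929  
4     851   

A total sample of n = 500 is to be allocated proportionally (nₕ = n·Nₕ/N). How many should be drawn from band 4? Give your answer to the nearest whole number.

N = 951 + 760 + 2929 + 851 = 5491.
n_4 = 500·851/5491 = 77.490... → 77.

77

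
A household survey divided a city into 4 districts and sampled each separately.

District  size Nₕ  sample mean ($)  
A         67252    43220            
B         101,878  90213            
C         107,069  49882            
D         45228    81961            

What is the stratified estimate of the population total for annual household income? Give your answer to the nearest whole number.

21145099420

A: 67252·43220 = 2906631440
B: 101878·90213 = 9190720014
C: 107069·49882 = 5340815858
D: 45228·81961 = 3706932108
τ̂ = Σ Nₕx̄ₕ = 21145099420.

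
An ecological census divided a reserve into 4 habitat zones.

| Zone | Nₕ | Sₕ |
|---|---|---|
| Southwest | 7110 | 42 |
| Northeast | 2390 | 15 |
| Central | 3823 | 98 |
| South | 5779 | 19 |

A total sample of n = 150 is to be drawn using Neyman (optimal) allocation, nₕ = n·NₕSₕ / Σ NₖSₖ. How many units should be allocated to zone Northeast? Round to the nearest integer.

7

Σ NₕSₕ = 7110·42 + 2390·15 + 3823·98 + 5779·19 = 818925.
Share for Northeast: 35850/818925 = 0.04378.
n_Northeast = 150 × 0.04378 = 6.567... → 7.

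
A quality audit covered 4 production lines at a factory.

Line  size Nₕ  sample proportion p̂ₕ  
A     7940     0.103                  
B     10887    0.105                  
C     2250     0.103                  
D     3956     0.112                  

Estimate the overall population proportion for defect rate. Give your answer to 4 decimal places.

0.1053

Wₕ = Nₕ/N with N = 25033: 0.3172, 0.4349, 0.0899, 0.1580.
p̂_st = 0.3172·0.103 + 0.4349·0.105 + 0.0899·0.103 + 0.1580·0.112 ≈ 0.105292... → 0.1053.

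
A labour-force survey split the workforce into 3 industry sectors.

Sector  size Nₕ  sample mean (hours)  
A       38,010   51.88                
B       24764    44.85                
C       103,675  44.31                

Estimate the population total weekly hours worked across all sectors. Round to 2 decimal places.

7676463.45

A: 38010·51.88 = 1971958.8
B: 24764·44.85 = 1110665.4
C: 103675·44.31 = 4593839.25
τ̂ = Σ Nₕx̄ₕ = 7676463.45.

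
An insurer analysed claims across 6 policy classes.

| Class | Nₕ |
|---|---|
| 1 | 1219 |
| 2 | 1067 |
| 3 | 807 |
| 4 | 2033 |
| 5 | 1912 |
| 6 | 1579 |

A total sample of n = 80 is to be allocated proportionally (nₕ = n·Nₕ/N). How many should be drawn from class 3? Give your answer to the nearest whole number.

Share of class 3 = 807/8617 = 0.09365.
Allocate 80 × 0.09365 = 7.492... → 7.

7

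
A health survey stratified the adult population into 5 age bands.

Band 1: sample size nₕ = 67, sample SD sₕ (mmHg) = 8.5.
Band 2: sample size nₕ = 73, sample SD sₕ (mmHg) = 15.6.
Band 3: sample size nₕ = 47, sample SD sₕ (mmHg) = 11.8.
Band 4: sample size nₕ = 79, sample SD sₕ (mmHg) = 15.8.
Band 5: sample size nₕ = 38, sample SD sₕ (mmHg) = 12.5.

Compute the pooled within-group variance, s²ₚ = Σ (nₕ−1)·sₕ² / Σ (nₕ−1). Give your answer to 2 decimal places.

Degrees of freedom: 66 + 72 + 46 + 78 + 37 = 299.
Σ(nₕ−1)sₕ² = 66·72.25 + 72·243.36 + 46·139.24 + 78·249.64 + 37·156.25 = 53948.63.
s²ₚ = 53948.63 / 299 = 180.4302... → 180.43.

180.43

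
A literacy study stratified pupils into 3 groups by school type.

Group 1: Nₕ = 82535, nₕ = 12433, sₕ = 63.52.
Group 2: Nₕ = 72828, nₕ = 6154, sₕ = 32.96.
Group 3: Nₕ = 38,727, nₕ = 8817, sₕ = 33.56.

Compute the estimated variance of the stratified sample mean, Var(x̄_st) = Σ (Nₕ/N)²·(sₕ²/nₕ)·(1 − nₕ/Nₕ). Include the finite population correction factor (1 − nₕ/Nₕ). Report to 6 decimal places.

N = 194090; Wₕ = Nₕ/N.
group 1: (82535/194090)²·63.52²/12433·(1 − 12433/82535) = 0.049843358
group 2: (72828/194090)²·32.96²/6154·(1 − 6154/72828) = 0.022754405
group 3: (38727/194090)²·33.56²/8817·(1 − 8817/38727) = 0.003927779
Sum = 0.076525541 → 0.076526.

0.076526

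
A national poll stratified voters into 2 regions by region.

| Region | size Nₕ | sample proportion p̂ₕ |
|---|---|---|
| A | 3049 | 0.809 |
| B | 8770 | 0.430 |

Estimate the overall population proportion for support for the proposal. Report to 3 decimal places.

0.528

N = 3049 + 8770 = 11819.
Overall proportion = Σ (Nₕ/N)·p̂ₕ.
Σ Nₕp̂ₕ = 2466.641 + 3771.1 = 6237.741.
6237.741 / 11819 = 0.52777... → 0.528.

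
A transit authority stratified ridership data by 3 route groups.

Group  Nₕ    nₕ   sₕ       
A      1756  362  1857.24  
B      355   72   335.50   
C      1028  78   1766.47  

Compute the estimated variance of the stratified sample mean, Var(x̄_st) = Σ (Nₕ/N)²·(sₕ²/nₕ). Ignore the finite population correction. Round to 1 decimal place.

N = 3139. Term for each stratum: Wₕ²sₕ²/nₕ.
Var(x̄_st) = 2981.9055 + 19.9952 + 4290.6346 = 7292.5353 → 7292.5.

7292.5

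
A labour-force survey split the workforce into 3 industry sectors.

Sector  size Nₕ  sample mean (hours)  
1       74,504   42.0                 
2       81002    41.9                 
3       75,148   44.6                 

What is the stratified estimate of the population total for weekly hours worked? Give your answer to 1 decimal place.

Estimate total by summing Nₕ·x̄ₕ over strata.
74504·42.0 + 81002·41.9 + 75148·44.6 = 3129168 + 3393983.8 + 3351600.8 = 9874752.6.

9874752.6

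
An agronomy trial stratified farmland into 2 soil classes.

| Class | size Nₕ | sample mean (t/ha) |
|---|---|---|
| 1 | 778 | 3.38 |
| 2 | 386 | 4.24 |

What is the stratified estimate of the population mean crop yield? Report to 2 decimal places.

3.67

N = 1164; weights Wₕ = Nₕ/N = (0.6684, 0.3316).
x̄_st = Σ Wₕ·x̄ₕ = 0.6684·3.38 + 0.3316·4.24 ≈ 3.6652...
→ 3.67.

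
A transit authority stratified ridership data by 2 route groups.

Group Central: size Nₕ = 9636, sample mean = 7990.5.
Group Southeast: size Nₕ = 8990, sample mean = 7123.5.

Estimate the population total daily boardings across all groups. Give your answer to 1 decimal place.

Population total = Σ Nₕ·x̄ₕ (each stratum's size times its mean).
9636·7990.5 + 8990·7123.5 = 76996458 + 64040265 = 141036723.0.

141036723.0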